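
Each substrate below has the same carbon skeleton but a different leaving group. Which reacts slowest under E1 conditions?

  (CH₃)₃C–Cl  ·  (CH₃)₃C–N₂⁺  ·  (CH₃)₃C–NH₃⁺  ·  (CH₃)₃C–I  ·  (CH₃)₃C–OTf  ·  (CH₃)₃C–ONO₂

Same R in every case — rank the leaving groups.
A good leaving group is a weak base: the lower the pKₐ of its conjugate acid, the more readily it departs.
(CH₃)₃C–N₂⁺ loses N₂: no meaningful conjugate acid; N₂ departs as an exceptionally stable neutral molecule
(CH₃)₃C–OTf loses OTf⁻: pKₐ(CF₃SO₃H (triflic acid)) ≈ -14
(CH₃)₃C–I loses I⁻: pKₐ(HI) ≈ -10
(CH₃)₃C–Cl loses Cl⁻: pKₐ(HCl) ≈ -7
(CH₃)₃C–ONO₂ loses NO₃⁻: pKₐ(HNO₃) ≈ -1.3
(CH₃)₃C–NH₃⁺ loses NH₃: pKₐ(NH₄⁺) ≈ 9.2

(CH₃)₃C–NH₃⁺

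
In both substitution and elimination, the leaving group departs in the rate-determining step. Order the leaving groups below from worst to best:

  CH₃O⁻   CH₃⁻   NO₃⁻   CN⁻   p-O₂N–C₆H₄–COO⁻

NO₃⁻: pKₐ(HNO₃) ≈ -1.3 — resonance-delocalised over three oxygens
p-O₂N–C₆H₄–COO⁻: pKₐ(p-nitrobenzoic acid) ≈ 3.4 — electron-withdrawing nitro group stabilises the carboxylate
CN⁻: pKₐ(HCN) ≈ 9.2 — sp carbon stabilises the charge somewhat, but still a poor LG
CH₃O⁻: pKₐ(CH₃OH) ≈ 15.5
CH₃⁻: pKₐ(CH₄) ≈ 48
The question asks for worst first, so the sequence is read in increasing leaving-group ability.

CH₃⁻ < CH₃O⁻ < CN⁻ < p-O₂N–C₆H₄–COO⁻ < NO₃⁻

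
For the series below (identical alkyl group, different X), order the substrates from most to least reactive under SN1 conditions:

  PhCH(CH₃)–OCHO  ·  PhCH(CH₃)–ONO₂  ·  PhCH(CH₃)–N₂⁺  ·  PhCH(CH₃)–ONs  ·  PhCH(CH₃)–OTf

With the same alkyl group throughout, only the leaving group differentiates the rates.
Rank by basicity of the departing species: weakest base leaves most easily.
PhCH(CH₃)–N₂⁺ loses N₂: no meaningful conjugate acid; N₂ departs as an exceptionally stable neutral molecule
PhCH(CH₃)–OTf loses OTf⁻: pKₐ(CF₃SO₃H (triflic acid)) ≈ -14
PhCH(CH₃)–ONs loses ONs⁻: pKₐ(p-O₂NC₆H₄SO₃H) ≈ -3.5
PhCH(CH₃)–ONO₂ loses NO₃⁻: pKₐ(HNO₃) ≈ -1.3
PhCH(CH₃)–OCHO loses HCOO⁻: pKₐ(HCOOH) ≈ 3.8

PhCH(CH₃)–N₂⁺ > PhCH(CH₃)–OTf > PhCH(CH₃)–ONs > PhCH(CH₃)–ONO₂ > PhCH(CH₃)–OCHO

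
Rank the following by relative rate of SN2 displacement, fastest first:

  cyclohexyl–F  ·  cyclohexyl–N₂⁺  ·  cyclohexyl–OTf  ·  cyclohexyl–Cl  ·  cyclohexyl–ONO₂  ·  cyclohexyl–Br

cyclohexyl–N₂⁺ > cyclohexyl–OTf > cyclohexyl–Br > cyclohexyl–Cl > cyclohexyl–ONO₂ > cyclohexyl–F

With the same alkyl group throughout, only the leaving group differentiates the rates.
A good leaving group is a weak base: the lower the pKₐ of its conjugate acid, the more readily it departs.
cyclohexyl–N₂⁺ loses N₂: no meaningful conjugate acid; N₂ departs as an exceptionally stable neutral molecule
cyclohexyl–OTf loses OTf⁻: pKₐ(CF₃SO₃H (triflic acid)) ≈ -14
cyclohexyl–Br loses Br⁻: pKₐ(HBr) ≈ -9
cyclohexyl–Cl loses Cl⁻: pKₐ(HCl) ≈ -7
cyclohexyl–ONO₂ loses NO₃⁻: pKₐ(HNO₃) ≈ -1.3
cyclohexyl–F loses F⁻: pKₐ(HF) ≈ 3.2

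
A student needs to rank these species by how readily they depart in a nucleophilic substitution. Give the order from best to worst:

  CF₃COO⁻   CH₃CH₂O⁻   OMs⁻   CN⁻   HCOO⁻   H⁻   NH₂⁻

OMs⁻ > CF₃COO⁻ > HCOO⁻ > CN⁻ > CH₃CH₂O⁻ > H⁻ > NH₂⁻

Rank by basicity of the departing species: weakest base leaves most easily.
OMs⁻: pKₐ(CH₃SO₃H (MsOH)) ≈ -1.9
CF₃COO⁻: pKₐ(CF₃COOH) ≈ 0.2
HCOO⁻: pKₐ(HCOOH) ≈ 3.8
CN⁻: pKₐ(HCN) ≈ 9.2
CH₃CH₂O⁻: pKₐ(CH₃CH₂OH) ≈ 16
H⁻: pKₐ(H₂) ≈ 36
NH₂⁻: pKₐ(NH₃) ≈ 38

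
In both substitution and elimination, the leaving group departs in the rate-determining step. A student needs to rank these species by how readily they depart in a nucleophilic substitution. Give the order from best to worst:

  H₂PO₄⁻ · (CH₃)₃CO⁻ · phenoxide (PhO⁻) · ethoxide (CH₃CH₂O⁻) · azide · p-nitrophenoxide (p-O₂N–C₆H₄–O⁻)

H₂PO₄⁻: pKₐ(H₃PO₄) ≈ 2.1 — moderate base; biological leaving group after further activation
azide: pKₐ(HN₃) ≈ 4.7
p-nitrophenoxide (p-O₂N–C₆H₄–O⁻): pKₐ(p-nitrophenol) ≈ 7.2
phenoxide (PhO⁻): pKₐ(C₆H₅OH (phenol)) ≈ 10
ethoxide (CH₃CH₂O⁻): pKₐ(CH₃CH₂OH) ≈ 16
(CH₃)₃CO⁻: pKₐ(t-BuOH) ≈ 18 — bulky, strongly basic alkoxide

H₂PO₄⁻ > azide > p-nitrophenoxide (p-O₂N–C₆H₄–O⁻) > phenoxide (PhO⁻) > ethoxide (CH₃CH₂O⁻) > (CH₃)₃CO⁻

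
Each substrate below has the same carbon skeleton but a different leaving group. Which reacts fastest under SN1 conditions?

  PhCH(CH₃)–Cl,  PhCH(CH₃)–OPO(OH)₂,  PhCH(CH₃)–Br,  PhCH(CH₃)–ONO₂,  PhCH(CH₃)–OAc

Identical carbon frameworks mean the comparison reduces to leaving-group quality.
The more stable X⁻ (or X) is on its own — i.e. the weaker a base it is — the better a leaving group it makes.
PhCH(CH₃)–Br loses Br⁻: pKₐ(HBr) ≈ -9
PhCH(CH₃)–Cl loses Cl⁻: pKₐ(HCl) ≈ -7
PhCH(CH₃)–ONO₂ loses NO₃⁻: pKₐ(HNO₃) ≈ -1.3
PhCH(CH₃)–OPO(OH)₂ loses H₂PO₄⁻: pKₐ(H₃PO₄) ≈ 2.1
PhCH(CH₃)–OAc loses AcO⁻: pKₐ(CH₃COOH) ≈ 4.8

PhCH(CH₃)–Br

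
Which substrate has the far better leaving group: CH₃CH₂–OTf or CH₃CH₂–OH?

CH₃CH₂–OTf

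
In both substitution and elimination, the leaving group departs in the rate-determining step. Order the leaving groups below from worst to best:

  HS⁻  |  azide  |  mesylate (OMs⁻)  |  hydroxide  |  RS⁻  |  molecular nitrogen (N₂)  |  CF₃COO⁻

hydroxide < RS⁻ < HS⁻ < azide < CF₃COO⁻ < mesylate (OMs⁻) < molecular nitrogen (N₂)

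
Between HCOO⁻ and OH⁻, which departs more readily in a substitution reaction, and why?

HCOO⁻ is the better leaving group.
pKₐ(HCOOH) ≈ 3.8 versus pKₐ(H₂O) ≈ 15.7: HCOO⁻ is the much weaker base.
Resonance-stabilised carboxylate.

HCOO⁻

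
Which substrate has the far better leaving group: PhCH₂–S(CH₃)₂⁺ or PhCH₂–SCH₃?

From PhCH₂–SCH₃ the departing group would be RS⁻ (pKₐ(RSH (a thiol)) ≈ 10.5). Moderately basic; rarely leaves without activation.
From PhCH₂–S(CH₃)₂⁺ the leaving group is SR'₂ (pKₐ(R'₂SH⁺) ≈ -7). Neutral; leaves from a sulfonium salt (R–SR'₂⁺).
(In practice PhCH₂–S(CH₃)₂⁺ is made from PhCH₂–SCH₃ by S-methylation with CH₃I, allowing neutral dimethyl sulfide, rather than methanethiolate, to depart.)

PhCH₂–S(CH₃)₂⁺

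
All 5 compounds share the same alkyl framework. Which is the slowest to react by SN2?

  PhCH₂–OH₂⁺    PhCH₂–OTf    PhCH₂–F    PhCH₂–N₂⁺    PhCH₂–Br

Same R in every case — rank the leaving groups.
The more stable X⁻ (or X) is on its own — i.e. the weaker a base it is — the better a leaving group it makes.
PhCH₂–N₂⁺ loses N₂: no meaningful conjugate acid; N₂ departs as an exceptionally stable neutral molecule
PhCH₂–OTf loses OTf⁻: pKₐ(CF₃SO₃H (triflic acid)) ≈ -14
PhCH₂–Br loses Br⁻: pKₐ(HBr) ≈ -9
PhCH₂–OH₂⁺ loses H₂O: pKₐ(H₃O⁺) ≈ -1.7
PhCH₂–F loses F⁻: pKₐ(HF) ≈ 3.2

PhCH₂–F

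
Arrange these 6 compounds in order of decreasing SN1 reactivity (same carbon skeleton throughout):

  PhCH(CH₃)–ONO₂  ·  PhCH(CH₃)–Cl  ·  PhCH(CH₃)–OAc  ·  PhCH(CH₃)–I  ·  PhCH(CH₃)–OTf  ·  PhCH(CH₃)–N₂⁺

PhCH(CH₃)–N₂⁺ > PhCH(CH₃)–OTf > PhCH(CH₃)–I > PhCH(CH₃)–Cl > PhCH(CH₃)–ONO₂ > PhCH(CH₃)–OAc

Identical carbon frameworks mean the comparison reduces to leaving-group quality.
The more stable X⁻ (or X) is on its own — i.e. the weaker a base it is — the better a leaving group it makes.
PhCH(CH₃)–N₂⁺ loses N₂: no meaningful conjugate acid; N₂ departs as an exceptionally stable neutral molecule
PhCH(CH₃)–OTf loses OTf⁻: pKₐ(CF₃SO₃H (triflic acid)) ≈ -14
PhCH(CH₃)–I loses I⁻: pKₐ(HI) ≈ -10
PhCH(CH₃)–Cl loses Cl⁻: pKₐ(HCl) ≈ -7
PhCH(CH₃)–ONO₂ loses NO₃⁻: pKₐ(HNO₃) ≈ -1.3
PhCH(CH₃)–OAc loses AcO⁻: pKₐ(CH₃COOH) ≈ 4.8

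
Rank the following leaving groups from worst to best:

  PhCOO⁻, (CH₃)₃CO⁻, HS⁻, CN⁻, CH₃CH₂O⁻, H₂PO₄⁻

(CH₃)₃CO⁻ < CH₃CH₂O⁻ < CN⁻ < HS⁻ < PhCOO⁻ < H₂PO₄⁻

A good leaving group is a weak base: the lower the pKₐ of its conjugate acid, the more readily it departs.
H₂PO₄⁻: pKₐ(H₃PO₄) ≈ 2.1
PhCOO⁻: pKₐ(C₆H₅COOH) ≈ 4.2
HS⁻: pKₐ(H₂S) ≈ 7
CN⁻: pKₐ(HCN) ≈ 9.2
CH₃CH₂O⁻: pKₐ(CH₃CH₂OH) ≈ 16
(CH₃)₃CO⁻: pKₐ(t-BuOH) ≈ 18
The question asks for worst first, so the sequence is read in increasing leaving-group ability.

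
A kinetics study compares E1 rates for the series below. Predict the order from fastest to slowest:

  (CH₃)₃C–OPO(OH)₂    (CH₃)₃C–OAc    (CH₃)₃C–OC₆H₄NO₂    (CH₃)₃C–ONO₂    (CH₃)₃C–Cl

The skeletons are identical, so relative rate is governed entirely by leaving-group ability.
Leaving-group ability tracks the stability of the departed species; conjugate-acid pKₐ is the usual yardstick (lower pKₐ → better LG).
(CH₃)₃C–Cl loses Cl⁻: pKₐ(HCl) ≈ -7
(CH₃)₃C–ONO₂ loses NO₃⁻: pKₐ(HNO₃) ≈ -1.3
(CH₃)₃C–OPO(OH)₂ loses H₂PO₄⁻: pKₐ(H₃PO₄) ≈ 2.1
(CH₃)₃C–OAc loses AcO⁻: pKₐ(CH₃COOH) ≈ 4.8
(CH₃)₃C–OC₆H₄NO₂ loses p-O₂N–C₆H₄–O⁻: pKₐ(p-nitrophenol) ≈ 7.2

(CH₃)₃C–Cl > (CH₃)₃C–ONO₂ > (CH₃)₃C–OPO(OH)₂ > (CH₃)₃C–OAc > (CH₃)₃C–OC₆H₄NO₂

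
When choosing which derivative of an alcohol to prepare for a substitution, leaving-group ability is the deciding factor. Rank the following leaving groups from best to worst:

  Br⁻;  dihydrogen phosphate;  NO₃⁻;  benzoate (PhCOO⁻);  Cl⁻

Leaving-group ability tracks the stability of the departed species; conjugate-acid pKₐ is the usual yardstick (lower pKₐ → better LG).
Br⁻: pKₐ(HBr) ≈ -9
Cl⁻: pKₐ(HCl) ≈ -7 — moderately weak base
NO₃⁻: pKₐ(HNO₃) ≈ -1.3
dihydrogen phosphate: pKₐ(H₃PO₄) ≈ 2.1
benzoate (PhCOO⁻): pKₐ(C₆H₅COOH) ≈ 4.2 — aryl carboxylate

Br⁻ > Cl⁻ > NO₃⁻ > dihydrogen phosphate > benzoate (PhCOO⁻)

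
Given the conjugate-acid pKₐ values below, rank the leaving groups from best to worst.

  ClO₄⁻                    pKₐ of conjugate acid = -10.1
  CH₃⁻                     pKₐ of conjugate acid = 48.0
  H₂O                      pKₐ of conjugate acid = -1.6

ClO₄⁻ > H₂O > CH₃⁻

Lower conjugate-acid pKₐ ⇒ weaker base ⇒ better leaving group.
Sorting by the given values: ClO₄⁻ (-10.1), H₂O (-1.6), CH₃⁻ (48.0).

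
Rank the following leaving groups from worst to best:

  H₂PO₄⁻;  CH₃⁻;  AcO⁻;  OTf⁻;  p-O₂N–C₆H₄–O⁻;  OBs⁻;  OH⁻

CH₃⁻ < OH⁻ < p-O₂N–C₆H₄–O⁻ < AcO⁻ < H₂PO₄⁻ < OBs⁻ < OTf⁻

Rank by basicity of the departing species: weakest base leaves most easily.
OTf⁻: pKₐ(CF₃SO₃H (triflic acid)) ≈ -14
OBs⁻: pKₐ(p-BrC₆H₄SO₃H) ≈ -2.8
H₂PO₄⁻: pKₐ(H₃PO₄) ≈ 2.1
AcO⁻: pKₐ(CH₃COOH) ≈ 4.8
p-O₂N–C₆H₄–O⁻: pKₐ(p-nitrophenol) ≈ 7.2
OH⁻: pKₐ(H₂O) ≈ 15.7
CH₃⁻: pKₐ(CH₄) ≈ 48
The question asks for worst first, so the sequence is read in increasing leaving-group ability.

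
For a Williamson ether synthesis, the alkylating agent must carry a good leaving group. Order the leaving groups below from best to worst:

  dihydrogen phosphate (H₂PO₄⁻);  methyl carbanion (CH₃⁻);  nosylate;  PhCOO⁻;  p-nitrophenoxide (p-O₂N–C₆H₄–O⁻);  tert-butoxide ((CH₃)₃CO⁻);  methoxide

A good leaving group is a weak base: the lower the pKₐ of its conjugate acid, the more readily it departs.
nosylate: pKₐ(p-O₂NC₆H₄SO₃H) ≈ -3.5
dihydrogen phosphate (H₂PO₄⁻): pKₐ(H₃PO₄) ≈ 2.1
PhCOO⁻: pKₐ(C₆H₅COOH) ≈ 4.2
p-nitrophenoxide (p-O₂N–C₆H₄–O⁻): pKₐ(p-nitrophenol) ≈ 7.2
methoxide: pKₐ(CH₃OH) ≈ 15.5
tert-butoxide ((CH₃)₃CO⁻): pKₐ(t-BuOH) ≈ 18
methyl carbanion (CH₃⁻): pKₐ(CH₄) ≈ 48

nosylate > dihydrogen phosphate (H₂PO₄⁻) > PhCOO⁻ > p-nitrophenoxide (p-O₂N–C₆H₄–O⁻) > methoxide > tert-butoxide ((CH₃)₃CO⁻) > methyl carbanion (CH₃⁻)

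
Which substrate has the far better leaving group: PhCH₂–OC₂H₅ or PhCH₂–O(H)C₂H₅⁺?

From PhCH₂–OC₂H₅ the departing group would be CH₃CH₂O⁻ (pKₐ(CH₃CH₂OH) ≈ 16). Strong base; alkoxides do not leave unassisted.
From PhCH₂–O(H)C₂H₅⁺ the leaving group is R'OH (pKₐ(R'OH₂⁺) ≈ -2.4). Neutral; leaves from a protonated ether (an oxonium ion, R–O(H)R'⁺).
(In practice PhCH₂–O(H)C₂H₅⁺ is made from PhCH₂–OC₂H₅ by protonation with concentrated HBr, allowing neutral ethanol, rather than ethoxide, to depart.)

PhCH₂–O(H)C₂H₅⁺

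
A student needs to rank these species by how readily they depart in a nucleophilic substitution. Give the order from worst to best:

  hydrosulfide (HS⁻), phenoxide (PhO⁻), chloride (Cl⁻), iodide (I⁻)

phenoxide (PhO⁻) < hydrosulfide (HS⁻) < chloride (Cl⁻) < iodide (I⁻)

iodide (I⁻): pKₐ(HI) ≈ -10
chloride (Cl⁻): pKₐ(HCl) ≈ -7 — moderately weak base
hydrosulfide (HS⁻): pKₐ(H₂S) ≈ 7
phenoxide (PhO⁻): pKₐ(C₆H₅OH (phenol)) ≈ 10 — resonance into the ring helps, but still a poor LG
The question asks for worst first, so the sequence is read in increasing leaving-group ability.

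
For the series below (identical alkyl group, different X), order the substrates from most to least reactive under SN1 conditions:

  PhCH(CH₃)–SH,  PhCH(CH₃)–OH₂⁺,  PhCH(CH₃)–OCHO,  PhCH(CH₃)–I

With the same alkyl group throughout, only the leaving group differentiates the rates.
Leaving-group ability tracks the stability of the departed species; conjugate-acid pKₐ is the usual yardstick (lower pKₐ → better LG).
PhCH(CH₃)–I loses I⁻: pKₐ(HI) ≈ -10
PhCH(CH₃)–OH₂⁺ loses H₂O: pKₐ(H₃O⁺) ≈ -1.7
PhCH(CH₃)–OCHO loses HCOO⁻: pKₐ(HCOOH) ≈ 3.8
PhCH(CH₃)–SH loses HS⁻: pKₐ(H₂S) ≈ 7

PhCH(CH₃)–I > PhCH(CH₃)–OH₂⁺ > PhCH(CH₃)–OCHO > PhCH(CH₃)–SH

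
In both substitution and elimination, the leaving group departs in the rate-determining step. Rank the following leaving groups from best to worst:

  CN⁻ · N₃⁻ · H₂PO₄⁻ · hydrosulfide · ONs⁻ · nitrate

ONs⁻ > nitrate > H₂PO₄⁻ > N₃⁻ > hydrosulfide > CN⁻

ONs⁻: pKₐ(p-O₂NC₆H₄SO₃H) ≈ -3.5
nitrate: pKₐ(HNO₃) ≈ -1.3
H₂PO₄⁻: pKₐ(H₃PO₄) ≈ 2.1
N₃⁻: pKₐ(HN₃) ≈ 4.7
hydrosulfide: pKₐ(H₂S) ≈ 7
CN⁻: pKₐ(HCN) ≈ 9.2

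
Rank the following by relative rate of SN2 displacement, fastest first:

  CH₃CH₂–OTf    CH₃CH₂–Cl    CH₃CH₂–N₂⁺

With the same alkyl group throughout, only the leaving group differentiates the rates.
The more stable X⁻ (or X) is on its own — i.e. the weaker a base it is — the better a leaving group it makes.
CH₃CH₂–N₂⁺ loses N₂: no meaningful conjugate acid; N₂ departs as an exceptionally stable neutral molecule
CH₃CH₂–OTf loses OTf⁻: pKₐ(CF₃SO₃H (triflic acid)) ≈ -14
CH₃CH₂–Cl loses Cl⁻: pKₐ(HCl) ≈ -7

CH₃CH₂–N₂⁺ > CH₃CH₂–OTf > CH₃CH₂–Cl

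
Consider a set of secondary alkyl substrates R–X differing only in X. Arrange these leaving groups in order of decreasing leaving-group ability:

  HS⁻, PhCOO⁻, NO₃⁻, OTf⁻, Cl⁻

A good leaving group is a weak base: the lower the pKₐ of its conjugate acid, the more readily it departs.
OTf⁻: pKₐ(CF₃SO₃H (triflic acid)) ≈ -14 — charge spread over three oxygens and a CF₃ group; the premier leaving group in synthesis
Cl⁻: pKₐ(HCl) ≈ -7
NO₃⁻: pKₐ(HNO₃) ≈ -1.3
PhCOO⁻: pKₐ(C₆H₅COOH) ≈ 4.2
HS⁻: pKₐ(H₂S) ≈ 7

OTf⁻ > Cl⁻ > NO₃⁻ > PhCOO⁻ > HS⁻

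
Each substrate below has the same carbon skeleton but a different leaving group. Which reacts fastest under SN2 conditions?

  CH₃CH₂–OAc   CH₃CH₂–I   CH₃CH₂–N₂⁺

CH₃CH₂–N₂⁺

Same R in every case — rank the leaving groups.
The more stable X⁻ (or X) is on its own — i.e. the weaker a base it is — the better a leaving group it makes.
CH₃CH₂–N₂⁺ loses N₂: no meaningful conjugate acid; N₂ departs as an exceptionally stable neutral molecule
CH₃CH₂–I loses I⁻: pKₐ(HI) ≈ -10
CH₃CH₂–OAc loses AcO⁻: pKₐ(CH₃COOH) ≈ 4.8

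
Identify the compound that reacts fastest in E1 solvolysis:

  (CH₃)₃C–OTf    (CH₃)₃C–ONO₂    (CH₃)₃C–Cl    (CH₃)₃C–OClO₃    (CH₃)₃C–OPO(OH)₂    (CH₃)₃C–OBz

The skeletons are identical, so relative rate is governed entirely by leaving-group ability.
The more stable X⁻ (or X) is on its own — i.e. the weaker a base it is — the better a leaving group it makes.
(CH₃)₃C–OTf loses OTf⁻: pKₐ(CF₃SO₃H (triflic acid)) ≈ -14
(CH₃)₃C–OClO₃ loses ClO₄⁻: pKₐ(HClO₄) ≈ -10
(CH₃)₃C–Cl loses Cl⁻: pKₐ(HCl) ≈ -7
(CH₃)₃C–ONO₂ loses NO₃⁻: pKₐ(HNO₃) ≈ -1.3
(CH₃)₃C–OPO(OH)₂ loses H₂PO₄⁻: pKₐ(H₃PO₄) ≈ 2.1
(CH₃)₃C–OBz loses PhCOO⁻: pKₐ(C₆H₅COOH) ≈ 4.2

(CH₃)₃C–OTf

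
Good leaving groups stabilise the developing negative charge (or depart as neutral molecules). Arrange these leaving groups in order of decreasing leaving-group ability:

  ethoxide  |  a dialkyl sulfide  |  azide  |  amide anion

a dialkyl sulfide > azide > ethoxide > amide anion

a dialkyl sulfide: pKₐ(R'₂SH⁺) ≈ -7 — neutral; leaves from a sulfonium salt (R–SR'₂⁺)
azide: pKₐ(HN₃) ≈ 4.7 — linear, resonance-stabilised
ethoxide: pKₐ(CH₃CH₂OH) ≈ 16 — strong base; alkoxides do not leave unassisted
amide anion: pKₐ(NH₃) ≈ 38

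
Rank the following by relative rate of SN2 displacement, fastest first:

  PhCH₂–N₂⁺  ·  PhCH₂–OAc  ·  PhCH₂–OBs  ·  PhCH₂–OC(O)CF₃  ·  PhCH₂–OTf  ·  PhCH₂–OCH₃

PhCH₂–N₂⁺ > PhCH₂–OTf > PhCH₂–OBs > PhCH₂–OC(O)CF₃ > PhCH₂–OAc > PhCH₂–OCH₃

With the same alkyl group throughout, only the leaving group differentiates the rates.
A good leaving group is a weak base: the lower the pKₐ of its conjugate acid, the more readily it departs.
PhCH₂–N₂⁺ loses N₂: no meaningful conjugate acid; N₂ departs as an exceptionally stable neutral molecule
PhCH₂–OTf loses OTf⁻: pKₐ(CF₃SO₃H (triflic acid)) ≈ -14
PhCH₂–OBs loses OBs⁻: pKₐ(p-BrC₆H₄SO₃H) ≈ -2.8
PhCH₂–OC(O)CF₃ loses CF₃COO⁻: pKₐ(CF₃COOH) ≈ 0.2
PhCH₂–OAc loses AcO⁻: pKₐ(CH₃COOH) ≈ 4.8
PhCH₂–OCH₃ loses CH₃O⁻: pKₐ(CH₃OH) ≈ 15.5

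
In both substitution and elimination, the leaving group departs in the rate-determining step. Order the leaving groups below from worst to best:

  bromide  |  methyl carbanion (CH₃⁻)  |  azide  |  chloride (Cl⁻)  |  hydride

Leaving-group ability tracks the stability of the departed species; conjugate-acid pKₐ is the usual yardstick (lower pKₐ → better LG).
bromide: pKₐ(HBr) ≈ -9 — weak base; good leaving group
chloride (Cl⁻): pKₐ(HCl) ≈ -7 — moderately weak base
azide: pKₐ(HN₃) ≈ 4.7 — linear, resonance-stabilised
hydride: pKₐ(H₂) ≈ 36 — extremely strong base; leaves only in special hydride-transfer contexts
methyl carbanion (CH₃⁻): pKₐ(CH₄) ≈ 48
Listed from poorest to best leaving group as asked.

methyl carbanion (CH₃⁻) < hydride < azide < chloride (Cl⁻) < bromide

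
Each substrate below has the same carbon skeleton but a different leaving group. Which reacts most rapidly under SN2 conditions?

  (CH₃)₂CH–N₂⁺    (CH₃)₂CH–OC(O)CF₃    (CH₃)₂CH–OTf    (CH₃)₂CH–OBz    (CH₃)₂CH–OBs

With the same alkyl group throughout, only the leaving group differentiates the rates.
The more stable X⁻ (or X) is on its own — i.e. the weaker a base it is — the better a leaving group it makes.
(CH₃)₂CH–N₂⁺ loses N₂: no meaningful conjugate acid; N₂ departs as an exceptionally stable neutral molecule
(CH₃)₂CH–OTf loses OTf⁻: pKₐ(CF₃SO₃H (triflic acid)) ≈ -14
(CH₃)₂CH–OBs loses OBs⁻: pKₐ(p-BrC₆H₄SO₃H) ≈ -2.8
(CH₃)₂CH–OC(O)CF₃ loses CF₃COO⁻: pKₐ(CF₃COOH) ≈ 0.2
(CH₃)₂CH–OBz loses PhCOO⁻: pKₐ(C₆H₅COOH) ≈ 4.2

(CH₃)₂CH–N₂⁺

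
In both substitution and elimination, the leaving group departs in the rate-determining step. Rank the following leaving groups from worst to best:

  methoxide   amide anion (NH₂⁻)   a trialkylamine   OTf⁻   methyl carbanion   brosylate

Leaving-group ability tracks the stability of the departed species; conjugate-acid pKₐ is the usual yardstick (lower pKₐ → better LG).
OTf⁻: pKₐ(CF₃SO₃H (triflic acid)) ≈ -14
brosylate: pKₐ(p-BrC₆H₄SO₃H) ≈ -2.8 — arenesulfonate with a p-bromo substituent
a trialkylamine: pKₐ(R'₃NH⁺) ≈ 10.7
methoxide: pKₐ(CH₃OH) ≈ 15.5
amide anion (NH₂⁻): pKₐ(NH₃) ≈ 38 — extremely strong base; never a leaving group
methyl carbanion: pKₐ(CH₄) ≈ 48
Listed from poorest to best leaving group as asked.

methyl carbanion < amide anion (NH₂⁻) < methoxide < a trialkylamine < brosylate < OTf⁻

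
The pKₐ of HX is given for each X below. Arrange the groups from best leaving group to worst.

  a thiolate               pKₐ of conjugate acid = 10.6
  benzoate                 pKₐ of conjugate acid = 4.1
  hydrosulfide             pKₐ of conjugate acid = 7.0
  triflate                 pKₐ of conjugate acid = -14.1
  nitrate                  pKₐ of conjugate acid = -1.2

Lower conjugate-acid pKₐ ⇒ weaker base ⇒ better leaving group.
Sorting by the given values: triflate (-14.1), nitrate (-1.2), benzoate (4.1), hydrosulfide (7.0), a thiolate (10.6).

triflate > nitrate > benzoate > hydrosulfide > a thiolate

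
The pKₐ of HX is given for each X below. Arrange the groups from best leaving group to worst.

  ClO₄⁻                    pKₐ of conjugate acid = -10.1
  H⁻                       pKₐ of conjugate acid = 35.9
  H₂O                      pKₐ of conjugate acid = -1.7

ClO₄⁻ > H₂O > H⁻

Lower conjugate-acid pKₐ ⇒ weaker base ⇒ better leaving group.
Sorting by the given values: ClO₄⁻ (-10.1), H₂O (-1.7), H⁻ (35.9).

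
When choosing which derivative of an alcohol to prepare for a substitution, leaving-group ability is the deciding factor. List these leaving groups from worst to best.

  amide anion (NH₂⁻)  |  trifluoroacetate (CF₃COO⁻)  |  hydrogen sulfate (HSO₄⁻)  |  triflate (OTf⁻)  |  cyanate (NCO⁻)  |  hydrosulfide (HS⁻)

A good leaving group is a weak base: the lower the pKₐ of its conjugate acid, the more readily it departs.
triflate (OTf⁻): pKₐ(CF₃SO₃H (triflic acid)) ≈ -14
hydrogen sulfate (HSO₄⁻): pKₐ(H₂SO₄) ≈ -3
trifluoroacetate (CF₃COO⁻): pKₐ(CF₃COOH) ≈ 0.2
cyanate (NCO⁻): pKₐ(HOCN) ≈ 3.5
hydrosulfide (HS⁻): pKₐ(H₂S) ≈ 7
amide anion (NH₂⁻): pKₐ(NH₃) ≈ 38
Listed from poorest to best leaving group as asked.

amide anion (NH₂⁻) < hydrosulfide (HS⁻) < cyanate (NCO⁻) < trifluoroacetate (CF₃COO⁻) < hydrogen sulfate (HSO₄⁻) < triflate (OTf⁻)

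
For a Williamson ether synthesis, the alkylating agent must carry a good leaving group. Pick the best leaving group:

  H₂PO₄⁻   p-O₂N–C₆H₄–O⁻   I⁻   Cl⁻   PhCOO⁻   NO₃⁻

Leaving-group ability tracks the stability of the departed species; conjugate-acid pKₐ is the usual yardstick (lower pKₐ → better LG).
I⁻: pKₐ(HI) ≈ -10
Cl⁻: pKₐ(HCl) ≈ -7
NO₃⁻: pKₐ(HNO₃) ≈ -1.3
H₂PO₄⁻: pKₐ(H₃PO₄) ≈ 2.1
PhCOO⁻: pKₐ(C₆H₅COOH) ≈ 4.2
p-O₂N–C₆H₄–O⁻: pKₐ(p-nitrophenol) ≈ 7.2

I⁻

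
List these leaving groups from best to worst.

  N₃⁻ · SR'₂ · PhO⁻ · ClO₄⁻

The more stable X⁻ (or X) is on its own — i.e. the weaker a base it is — the better a leaving group it makes.
ClO₄⁻: pKₐ(HClO₄) ≈ -10 — extremely weak base; rarely used for safety reasons
SR'₂: pKₐ(R'₂SH⁺) ≈ -7 — neutral; leaves from a sulfonium salt (R–SR'₂⁺)
N₃⁻: pKₐ(HN₃) ≈ 4.7
PhO⁻: pKₐ(C₆H₅OH (phenol)) ≈ 10 — resonance into the ring helps, but still a poor LG

ClO₄⁻ > SR'₂ > N₃⁻ > PhO⁻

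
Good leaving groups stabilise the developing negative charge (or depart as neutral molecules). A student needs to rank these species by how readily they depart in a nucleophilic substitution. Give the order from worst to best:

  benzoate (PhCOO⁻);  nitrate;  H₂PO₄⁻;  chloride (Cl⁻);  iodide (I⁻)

benzoate (PhCOO⁻) < H₂PO₄⁻ < nitrate < chloride (Cl⁻) < iodide (I⁻)

Leaving-group ability tracks the stability of the departed species; conjugate-acid pKₐ is the usual yardstick (lower pKₐ → better LG).
iodide (I⁻): pKₐ(HI) ≈ -10
chloride (Cl⁻): pKₐ(HCl) ≈ -7
nitrate: pKₐ(HNO₃) ≈ -1.3
H₂PO₄⁻: pKₐ(H₃PO₄) ≈ 2.1
benzoate (PhCOO⁻): pKₐ(C₆H₅COOH) ≈ 4.2
Listed from poorest to best leaving group as asked.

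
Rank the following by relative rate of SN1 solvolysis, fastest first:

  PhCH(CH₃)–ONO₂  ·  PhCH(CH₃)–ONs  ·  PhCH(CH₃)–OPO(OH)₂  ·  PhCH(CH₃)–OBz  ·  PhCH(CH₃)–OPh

With the same alkyl group throughout, only the leaving group differentiates the rates.
The more stable X⁻ (or X) is on its own — i.e. the weaker a base it is — the better a leaving group it makes.
PhCH(CH₃)–ONs loses ONs⁻: pKₐ(p-O₂NC₆H₄SO₃H) ≈ -3.5
PhCH(CH₃)–ONO₂ loses NO₃⁻: pKₐ(HNO₃) ≈ -1.3
PhCH(CH₃)–OPO(OH)₂ loses H₂PO₄⁻: pKₐ(H₃PO₄) ≈ 2.1
PhCH(CH₃)–OBz loses PhCOO⁻: pKₐ(C₆H₅COOH) ≈ 4.2
PhCH(CH₃)–OPh loses PhO⁻: pKₐ(C₆H₅OH (phenol)) ≈ 10

PhCH(CH₃)–ONs > PhCH(CH₃)–ONO₂ > PhCH(CH₃)–OPO(OH)₂ > PhCH(CH₃)–OBz > PhCH(CH₃)–OPh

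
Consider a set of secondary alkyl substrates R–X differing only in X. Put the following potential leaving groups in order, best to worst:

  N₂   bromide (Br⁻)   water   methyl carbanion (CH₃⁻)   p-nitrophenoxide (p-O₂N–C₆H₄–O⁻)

N₂ > bromide (Br⁻) > water > p-nitrophenoxide (p-O₂N–C₆H₄–O⁻) > methyl carbanion (CH₃⁻)

The more stable X⁻ (or X) is on its own — i.e. the weaker a base it is — the better a leaving group it makes.
N₂: no meaningful conjugate acid; N₂ departs as an exceptionally stable neutral molecule
bromide (Br⁻): pKₐ(HBr) ≈ -9 — weak base; good leaving group
water: pKₐ(H₃O⁺) ≈ -1.7 — neutral; leaves from a protonated alcohol (R–OH₂⁺)
p-nitrophenoxide (p-O₂N–C₆H₄–O⁻): pKₐ(p-nitrophenol) ≈ 7.2
methyl carbanion (CH₃⁻): pKₐ(CH₄) ≈ 48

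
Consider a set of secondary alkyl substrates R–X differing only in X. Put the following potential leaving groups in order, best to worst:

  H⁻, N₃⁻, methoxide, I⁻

Leaving-group ability tracks the stability of the departed species; conjugate-acid pKₐ is the usual yardstick (lower pKₐ → better LG).
I⁻: pKₐ(HI) ≈ -10 — large, highly polarisable; very weak base
N₃⁻: pKₐ(HN₃) ≈ 4.7
methoxide: pKₐ(CH₃OH) ≈ 15.5
H⁻: pKₐ(H₂) ≈ 36 — extremely strong base; leaves only in special hydride-transfer contexts

I⁻ > N₃⁻ > methoxide > H⁻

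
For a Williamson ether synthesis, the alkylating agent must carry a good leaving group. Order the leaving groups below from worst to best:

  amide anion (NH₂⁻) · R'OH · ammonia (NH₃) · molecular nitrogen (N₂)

molecular nitrogen (N₂): no meaningful conjugate acid; N₂ departs as an exceptionally stable neutral molecule
R'OH: pKₐ(R'OH₂⁺) ≈ -2.4
ammonia (NH₃): pKₐ(NH₄⁺) ≈ 9.2
amide anion (NH₂⁻): pKₐ(NH₃) ≈ 38
Reversing gives the worst-to-best order requested.

amide anion (NH₂⁻) < ammonia (NH₃) < R'OH < molecular nitrogen (N₂)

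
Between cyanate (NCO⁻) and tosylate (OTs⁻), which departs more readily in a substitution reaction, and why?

tosylate (OTs⁻) is the better leaving group.
pKₐ(p-CH₃C₆H₄SO₃H (TsOH)) ≈ -2.8 versus pKₐ(HOCN) ≈ 3.5: tosylate (OTs⁻) is the much weaker base.
Resonance-delocalised arenesulfonate.

tosylate (OTs⁻)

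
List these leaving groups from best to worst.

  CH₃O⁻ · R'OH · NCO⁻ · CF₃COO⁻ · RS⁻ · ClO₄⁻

ClO₄⁻ > R'OH > CF₃COO⁻ > NCO⁻ > RS⁻ > CH₃O⁻

ClO₄⁻: pKₐ(HClO₄) ≈ -10 — extremely weak base; rarely used for safety reasons
R'OH: pKₐ(R'OH₂⁺) ≈ -2.4
CF₃COO⁻: pKₐ(CF₃COOH) ≈ 0.2 — strongly electron-withdrawing CF₃ stabilises the carboxylate
NCO⁻: pKₐ(HOCN) ≈ 3.5 — resonance between N and O
RS⁻: pKₐ(RSH (a thiol)) ≈ 10.5 — moderately basic; rarely leaves without activation
CH₃O⁻: pKₐ(CH₃OH) ≈ 15.5 — strong base; alkoxides do not leave unassisted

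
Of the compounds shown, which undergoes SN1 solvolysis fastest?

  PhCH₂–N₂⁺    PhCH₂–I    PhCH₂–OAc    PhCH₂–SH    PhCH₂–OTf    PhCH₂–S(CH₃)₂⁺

PhCH₂–N₂⁺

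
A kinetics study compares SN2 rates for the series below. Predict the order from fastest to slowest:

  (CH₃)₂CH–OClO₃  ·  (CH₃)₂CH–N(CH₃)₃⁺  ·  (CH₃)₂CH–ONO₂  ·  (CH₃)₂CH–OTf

With the same alkyl group throughout, only the leaving group differentiates the rates.
A good leaving group is a weak base: the lower the pKₐ of its conjugate acid, the more readily it departs.
(CH₃)₂CH–OTf loses OTf⁻: pKₐ(CF₃SO₃H (triflic acid)) ≈ -14
(CH₃)₂CH–OClO₃ loses ClO₄⁻: pKₐ(HClO₄) ≈ -10
(CH₃)₂CH–ONO₂ loses NO₃⁻: pKₐ(HNO₃) ≈ -1.3
(CH₃)₂CH–N(CH₃)₃⁺ loses NR'₃: pKₐ(R'₃NH⁺) ≈ 10.7

(CH₃)₂CH–OTf > (CH₃)₂CH–OClO₃ > (CH₃)₂CH–ONO₂ > (CH₃)₂CH–N(CH₃)₃⁺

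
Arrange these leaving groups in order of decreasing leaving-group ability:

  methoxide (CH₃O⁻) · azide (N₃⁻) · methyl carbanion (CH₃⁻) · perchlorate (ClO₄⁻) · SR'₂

A good leaving group is a weak base: the lower the pKₐ of its conjugate acid, the more readily it departs.
perchlorate (ClO₄⁻): pKₐ(HClO₄) ≈ -10
SR'₂: pKₐ(R'₂SH⁺) ≈ -7
azide (N₃⁻): pKₐ(HN₃) ≈ 4.7
methoxide (CH₃O⁻): pKₐ(CH₃OH) ≈ 15.5
methyl carbanion (CH₃⁻): pKₐ(CH₄) ≈ 48

perchlorate (ClO₄⁻) > SR'₂ > azide (N₃⁻) > methoxide (CH₃O⁻) > methyl carbanion (CH₃⁻)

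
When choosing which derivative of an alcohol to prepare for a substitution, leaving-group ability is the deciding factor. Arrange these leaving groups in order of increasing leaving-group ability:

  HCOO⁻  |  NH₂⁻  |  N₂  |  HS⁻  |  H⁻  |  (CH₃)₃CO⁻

NH₂⁻ < H⁻ < (CH₃)₃CO⁻ < HS⁻ < HCOO⁻ < N₂

Rank by basicity of the departing species: weakest base leaves most easily.
N₂: no meaningful conjugate acid; N₂ departs as an exceptionally stable neutral molecule
HCOO⁻: pKₐ(HCOOH) ≈ 3.8
HS⁻: pKₐ(H₂S) ≈ 7
(CH₃)₃CO⁻: pKₐ(t-BuOH) ≈ 18
H⁻: pKₐ(H₂) ≈ 36
NH₂⁻: pKₐ(NH₃) ≈ 38
Listed from poorest to best leaving group as asked.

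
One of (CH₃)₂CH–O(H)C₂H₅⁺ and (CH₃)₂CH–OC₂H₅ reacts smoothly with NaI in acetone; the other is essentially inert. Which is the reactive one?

From (CH₃)₂CH–OC₂H₅ the departing group would be CH₃CH₂O⁻ (pKₐ(CH₃CH₂OH) ≈ 16). Strong base; alkoxides do not leave unassisted.
From (CH₃)₂CH–O(H)C₂H₅⁺ the leaving group is R'OH (pKₐ(R'OH₂⁺) ≈ -2.4). Neutral; leaves from a protonated ether (an oxonium ion, R–O(H)R'⁺).
(In practice (CH₃)₂CH–O(H)C₂H₅⁺ is made from (CH₃)₂CH–OC₂H₅ by protonation with concentrated HBr, allowing neutral ethanol, rather than ethoxide, to depart.)

(CH₃)₂CH–O(H)C₂H₅⁺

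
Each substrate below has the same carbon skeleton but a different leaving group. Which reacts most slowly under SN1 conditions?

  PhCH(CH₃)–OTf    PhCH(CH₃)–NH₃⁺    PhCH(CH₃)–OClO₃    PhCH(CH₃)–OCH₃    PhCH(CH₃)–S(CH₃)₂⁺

Identical carbon frameworks mean the comparison reduces to leaving-group quality.
Rank by basicity of the departing species: weakest base leaves most easily.
PhCH(CH₃)–OTf loses OTf⁻: pKₐ(CF₃SO₃H (triflic acid)) ≈ -14
PhCH(CH₃)–OClO₃ loses ClO₄⁻: pKₐ(HClO₄) ≈ -10
PhCH(CH₃)–S(CH₃)₂⁺ loses SR'₂: pKₐ(R'₂SH⁺) ≈ -7
PhCH(CH₃)–NH₃⁺ loses NH₃: pKₐ(NH₄⁺) ≈ 9.2
PhCH(CH₃)–OCH₃ loses CH₃O⁻: pKₐ(CH₃OH) ≈ 15.5

PhCH(CH₃)–OCH₃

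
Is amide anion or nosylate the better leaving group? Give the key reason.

nosylate

nosylate is the better leaving group.
pKₐ(p-O₂NC₆H₄SO₃H) ≈ -3.5 versus pKₐ(NH₃) ≈ 38: nosylate is the much weaker base.
P-nitro group further stabilises the sulfonate.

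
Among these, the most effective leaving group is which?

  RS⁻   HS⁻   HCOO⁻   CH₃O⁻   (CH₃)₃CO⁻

Leaving-group ability tracks the stability of the departed species; conjugate-acid pKₐ is the usual yardstick (lower pKₐ → better LG).
HCOO⁻: pKₐ(HCOOH) ≈ 3.8
HS⁻: pKₐ(H₂S) ≈ 7
RS⁻: pKₐ(RSH (a thiol)) ≈ 10.5
CH₃O⁻: pKₐ(CH₃OH) ≈ 15.5
(CH₃)₃CO⁻: pKₐ(t-BuOH) ≈ 18

HCOO⁻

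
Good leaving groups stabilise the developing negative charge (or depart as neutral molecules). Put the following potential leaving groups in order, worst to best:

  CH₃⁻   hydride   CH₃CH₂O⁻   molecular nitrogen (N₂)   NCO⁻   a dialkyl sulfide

CH₃⁻ < hydride < CH₃CH₂O⁻ < NCO⁻ < a dialkyl sulfide < molecular nitrogen (N₂)

molecular nitrogen (N₂): no meaningful conjugate acid; N₂ departs as an exceptionally stable neutral molecule
a dialkyl sulfide: pKₐ(R'₂SH⁺) ≈ -7
NCO⁻: pKₐ(HOCN) ≈ 3.5 — resonance between N and O
CH₃CH₂O⁻: pKₐ(CH₃CH₂OH) ≈ 16
hydride: pKₐ(H₂) ≈ 36 — extremely strong base; leaves only in special hydride-transfer contexts
CH₃⁻: pKₐ(CH₄) ≈ 48 — unstabilised carbanion; the worst conceivable leaving group
The question asks for worst first, so the sequence is read in increasing leaving-group ability.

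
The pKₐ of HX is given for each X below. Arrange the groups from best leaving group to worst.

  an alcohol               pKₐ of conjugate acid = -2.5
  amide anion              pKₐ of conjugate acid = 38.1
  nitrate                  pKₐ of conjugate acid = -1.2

Lower conjugate-acid pKₐ ⇒ weaker base ⇒ better leaving group.
Sorting by the given values: an alcohol (-2.5), nitrate (-1.2), amide anion (38.1).

an alcohol > nitrate > amide anion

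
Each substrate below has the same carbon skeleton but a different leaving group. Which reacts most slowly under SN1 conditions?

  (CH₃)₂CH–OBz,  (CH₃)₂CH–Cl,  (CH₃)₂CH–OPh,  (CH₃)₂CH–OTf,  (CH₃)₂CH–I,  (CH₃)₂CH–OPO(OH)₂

(CH₃)₂CH–OPh

With the same alkyl group throughout, only the leaving group differentiates the rates.
Leaving-group ability tracks the stability of the departed species; conjugate-acid pKₐ is the usual yardstick (lower pKₐ → better LG).
(CH₃)₂CH–OTf loses OTf⁻: pKₐ(CF₃SO₃H (triflic acid)) ≈ -14
(CH₃)₂CH–I loses I⁻: pKₐ(HI) ≈ -10
(CH₃)₂CH–Cl loses Cl⁻: pKₐ(HCl) ≈ -7
(CH₃)₂CH–OPO(OH)₂ loses H₂PO₄⁻: pKₐ(H₃PO₄) ≈ 2.1
(CH₃)₂CH–OBz loses PhCOO⁻: pKₐ(C₆H₅COOH) ≈ 4.2
(CH₃)₂CH–OPh loses PhO⁻: pKₐ(C₆H₅OH (phenol)) ≈ 10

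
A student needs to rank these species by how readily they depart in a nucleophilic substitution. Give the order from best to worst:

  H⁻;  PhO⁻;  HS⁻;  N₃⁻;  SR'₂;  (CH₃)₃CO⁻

SR'₂: pKₐ(R'₂SH⁺) ≈ -7 — neutral; leaves from a sulfonium salt (R–SR'₂⁺)
N₃⁻: pKₐ(HN₃) ≈ 4.7
HS⁻: pKₐ(H₂S) ≈ 7
PhO⁻: pKₐ(C₆H₅OH (phenol)) ≈ 10 — resonance into the ring helps, but still a poor LG
(CH₃)₃CO⁻: pKₐ(t-BuOH) ≈ 18 — bulky, strongly basic alkoxide
H⁻: pKₐ(H₂) ≈ 36

SR'₂ > N₃⁻ > HS⁻ > PhO⁻ > (CH₃)₃CO⁻ > H⁻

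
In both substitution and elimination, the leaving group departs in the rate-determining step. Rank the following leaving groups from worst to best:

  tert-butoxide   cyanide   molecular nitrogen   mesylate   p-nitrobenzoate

tert-butoxide < cyanide < p-nitrobenzoate < mesylate < molecular nitrogen

A good leaving group is a weak base: the lower the pKₐ of its conjugate acid, the more readily it departs.
molecular nitrogen: no meaningful conjugate acid; N₂ departs as an exceptionally stable neutral molecule
mesylate: pKₐ(CH₃SO₃H (MsOH)) ≈ -1.9
p-nitrobenzoate: pKₐ(p-nitrobenzoic acid) ≈ 3.4
cyanide: pKₐ(HCN) ≈ 9.2
tert-butoxide: pKₐ(t-BuOH) ≈ 18
Reversing gives the worst-to-best order requested.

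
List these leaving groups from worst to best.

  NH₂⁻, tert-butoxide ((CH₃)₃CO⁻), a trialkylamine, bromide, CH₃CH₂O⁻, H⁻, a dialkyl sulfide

NH₂⁻ < H⁻ < tert-butoxide ((CH₃)₃CO⁻) < CH₃CH₂O⁻ < a trialkylamine < a dialkyl sulfide < bromide

Rank by basicity of the departing species: weakest base leaves most easily.
bromide: pKₐ(HBr) ≈ -9 — weak base; good leaving group
a dialkyl sulfide: pKₐ(R'₂SH⁺) ≈ -7 — neutral; leaves from a sulfonium salt (R–SR'₂⁺)
a trialkylamine: pKₐ(R'₃NH⁺) ≈ 10.7 — neutral but still a fairly strong base; Hofmann-elimination LG
CH₃CH₂O⁻: pKₐ(CH₃CH₂OH) ≈ 16
tert-butoxide ((CH₃)₃CO⁻): pKₐ(t-BuOH) ≈ 18 — bulky, strongly basic alkoxide
H⁻: pKₐ(H₂) ≈ 36
NH₂⁻: pKₐ(NH₃) ≈ 38 — extremely strong base; never a leaving group
The question asks for worst first, so the sequence is read in increasing leaving-group ability.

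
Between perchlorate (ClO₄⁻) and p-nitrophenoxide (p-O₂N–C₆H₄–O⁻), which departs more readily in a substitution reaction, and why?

perchlorate (ClO₄⁻)

perchlorate (ClO₄⁻) is the better leaving group.
pKₐ(HClO₄) ≈ -10 versus pKₐ(p-nitrophenol) ≈ 7.2: perchlorate (ClO₄⁻) is the much weaker base.
Extremely weak base; rarely used for safety reasons.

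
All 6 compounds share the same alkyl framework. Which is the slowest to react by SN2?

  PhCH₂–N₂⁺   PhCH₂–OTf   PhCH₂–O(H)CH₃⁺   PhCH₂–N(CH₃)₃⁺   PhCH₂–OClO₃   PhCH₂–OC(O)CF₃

With the same alkyl group throughout, only the leaving group differentiates the rates.
A good leaving group is a weak base: the lower the pKₐ of its conjugate acid, the more readily it departs.
PhCH₂–N₂⁺ loses N₂: no meaningful conjugate acid; N₂ departs as an exceptionally stable neutral molecule
PhCH₂–OTf loses OTf⁻: pKₐ(CF₃SO₃H (triflic acid)) ≈ -14
PhCH₂–OClO₃ loses ClO₄⁻: pKₐ(HClO₄) ≈ -10
PhCH₂–O(H)CH₃⁺ loses R'OH: pKₐ(R'OH₂⁺) ≈ -2.4
PhCH₂–OC(O)CF₃ loses CF₃COO⁻: pKₐ(CF₃COOH) ≈ 0.2
PhCH₂–N(CH₃)₃⁺ loses NR'₃: pKₐ(R'₃NH⁺) ≈ 10.7

PhCH₂–N(CH₃)₃⁺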